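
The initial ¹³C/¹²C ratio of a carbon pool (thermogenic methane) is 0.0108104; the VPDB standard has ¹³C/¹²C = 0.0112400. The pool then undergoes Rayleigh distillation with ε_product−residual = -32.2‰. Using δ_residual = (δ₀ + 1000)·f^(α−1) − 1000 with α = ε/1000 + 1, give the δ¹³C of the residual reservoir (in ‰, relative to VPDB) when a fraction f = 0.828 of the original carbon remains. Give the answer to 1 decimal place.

δ₀ = (0.0108104/0.0112400 − 1)×1000 = (0.961779 − 1)×1000 = -38.221‰
α − 1 = ε/1000 = -0.0322
f^(α−1) = 0.828^(-0.0322) = 1.006096
δ_res = (-38.221 + 1000) × 1.006096 − 1000 = 967.642 − 1000 = -32.36‰

-32.4‰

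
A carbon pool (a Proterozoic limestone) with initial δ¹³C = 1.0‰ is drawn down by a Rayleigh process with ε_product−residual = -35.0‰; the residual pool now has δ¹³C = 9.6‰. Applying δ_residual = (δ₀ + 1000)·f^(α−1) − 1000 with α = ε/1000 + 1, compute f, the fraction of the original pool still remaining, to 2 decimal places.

0.78

α − 1 = ε/1000 = -0.0350
(δ_res + 1000)/(δ₀ + 1000) = (9.6 + 1000)/(1.0 + 1000) = 1009.6/1001.0 = 1.008591
f = 1.008591^(1/-0.0350) = exp(ln(1.008591)/-0.0350) = exp(0.00855/-0.0350)
f = exp(-0.2444) = 0.7832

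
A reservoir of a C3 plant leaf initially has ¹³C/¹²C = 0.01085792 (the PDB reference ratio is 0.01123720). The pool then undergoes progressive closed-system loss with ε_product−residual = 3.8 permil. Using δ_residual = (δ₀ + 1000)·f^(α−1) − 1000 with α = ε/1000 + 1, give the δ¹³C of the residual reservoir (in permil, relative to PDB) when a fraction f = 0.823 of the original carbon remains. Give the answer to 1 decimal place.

δ₀ = (0.01085792/0.01123720 − 1)×1000 = (0.966248 − 1)×1000 = -33.752 permil
α − 1 = ε/1000 = 0.0038
f^(α−1) = 0.823^(0.0038) = 0.999260
δ_res = (-33.752 + 1000) × 0.999260 − 1000 = 965.533 − 1000 = -34.47 permil

-34.5 permil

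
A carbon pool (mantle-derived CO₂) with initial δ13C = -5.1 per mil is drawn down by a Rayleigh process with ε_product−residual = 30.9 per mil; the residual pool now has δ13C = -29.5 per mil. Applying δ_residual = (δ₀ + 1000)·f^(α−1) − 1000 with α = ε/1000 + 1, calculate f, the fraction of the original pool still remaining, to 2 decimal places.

α − 1 = ε/1000 = 0.0309
(δ_res + 1000)/(δ₀ + 1000) = (-29.5 + 1000)/(-5.1 + 1000) = 970.5/994.9 = 0.975475
f = 0.975475^(1/0.0309) = exp(ln(0.975475)/0.0309) = exp(-0.02483/0.0309)
f = exp(-0.8036) = 0.4477

0.45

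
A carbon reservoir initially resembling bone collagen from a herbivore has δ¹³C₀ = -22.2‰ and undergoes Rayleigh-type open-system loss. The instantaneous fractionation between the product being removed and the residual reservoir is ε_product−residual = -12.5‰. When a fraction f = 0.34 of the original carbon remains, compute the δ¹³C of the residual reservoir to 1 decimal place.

-8.9‰

Rayleigh residual: δ_res = (δ₀ + 1000)·f^(α−1) − 1000
α = ε/1000 + 1 = 0.98750, so α − 1 = -0.01250
f^(α−1) = 0.34^(-0.01250) = 1.013576
δ_res = (-22.2 + 1000) × 1.013576 − 1000 = 991.075 − 1000 = -8.92‰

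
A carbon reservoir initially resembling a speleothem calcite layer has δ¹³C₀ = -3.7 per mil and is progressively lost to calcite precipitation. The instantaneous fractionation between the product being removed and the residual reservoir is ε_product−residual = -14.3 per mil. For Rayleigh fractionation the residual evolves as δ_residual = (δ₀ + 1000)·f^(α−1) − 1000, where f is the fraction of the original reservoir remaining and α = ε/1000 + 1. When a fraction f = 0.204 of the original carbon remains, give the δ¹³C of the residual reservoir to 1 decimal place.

Rayleigh residual: δ_res = (δ₀ + 1000)·f^(α−1) − 1000
α = ε/1000 + 1 = 0.98570, so α − 1 = -0.01430
f^(α−1) = 0.204^(-0.01430) = 1.022992
δ_res = (-3.7 + 1000) × 1.022992 − 1000 = 1019.207 − 1000 = 19.21 per mil

19.2 per mil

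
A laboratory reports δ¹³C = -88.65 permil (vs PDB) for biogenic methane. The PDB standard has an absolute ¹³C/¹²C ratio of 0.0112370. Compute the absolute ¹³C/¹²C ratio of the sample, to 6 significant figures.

R_sample = R_standard × (δ¹³C/1000 + 1)
R_sample = 0.0112370 × (-88.65/1000 + 1) = 0.0112370 × 0.911350
R_sample = 0.0102408

0.0102408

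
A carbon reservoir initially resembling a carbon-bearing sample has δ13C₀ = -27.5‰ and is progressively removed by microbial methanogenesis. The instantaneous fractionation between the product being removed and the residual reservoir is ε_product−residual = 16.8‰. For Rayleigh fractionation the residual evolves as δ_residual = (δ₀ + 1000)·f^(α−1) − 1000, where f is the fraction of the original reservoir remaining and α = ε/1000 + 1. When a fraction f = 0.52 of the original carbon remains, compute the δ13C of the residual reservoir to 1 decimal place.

Rayleigh residual: δ_res = (δ₀ + 1000)·f^(α−1) − 1000
α = ε/1000 + 1 = 1.01680, so α − 1 = 0.01680
f^(α−1) = 0.52^(0.01680) = 0.989074
δ_res = (-27.5 + 1000) × 0.989074 − 1000 = 961.875 − 1000 = -38.13‰

-38.1‰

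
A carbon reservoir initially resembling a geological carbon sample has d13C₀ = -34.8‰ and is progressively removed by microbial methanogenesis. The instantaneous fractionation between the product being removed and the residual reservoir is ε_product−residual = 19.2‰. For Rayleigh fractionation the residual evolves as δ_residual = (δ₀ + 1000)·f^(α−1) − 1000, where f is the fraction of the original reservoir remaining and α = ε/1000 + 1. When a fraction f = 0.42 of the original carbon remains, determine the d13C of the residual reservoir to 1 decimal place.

Rayleigh residual: δ_res = (δ₀ + 1000)·f^(α−1) − 1000
α = ε/1000 + 1 = 1.01920, so α − 1 = 0.01920
f^(α−1) = 0.42^(0.01920) = 0.983482
δ_res = (-34.8 + 1000) × 0.983482 − 1000 = 949.257 − 1000 = -50.74‰

-50.7‰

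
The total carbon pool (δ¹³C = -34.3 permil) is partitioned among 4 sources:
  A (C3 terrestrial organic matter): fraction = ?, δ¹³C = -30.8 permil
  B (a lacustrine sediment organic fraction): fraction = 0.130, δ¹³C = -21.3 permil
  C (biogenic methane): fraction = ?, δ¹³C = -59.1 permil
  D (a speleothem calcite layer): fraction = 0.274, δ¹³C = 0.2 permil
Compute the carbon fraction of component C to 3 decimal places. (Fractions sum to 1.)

Let f_C and f_A be the unknown fractions; fractions sum to 1 so f_C + f_A = 0.596.
Mass balance: Σ fᵢ·δᵢ = δ_bulk ⇒ f_C·(-59.1) + f_A·(-30.8) = -34.3 − (-2.714) = -31.586
Substitute f_A = 0.596 − f_C:
f_C·(-59.1 − -30.8) = -31.586 − 0.596×(-30.8) = -13.229
f_C = -13.229 / -28.3 = 0.4675

0.467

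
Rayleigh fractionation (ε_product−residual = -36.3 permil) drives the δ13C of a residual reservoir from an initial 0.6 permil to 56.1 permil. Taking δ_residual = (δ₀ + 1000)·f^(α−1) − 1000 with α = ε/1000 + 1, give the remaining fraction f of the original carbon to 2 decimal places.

0.23

α − 1 = ε/1000 = -0.0363
(δ_res + 1000)/(δ₀ + 1000) = (56.1 + 1000)/(0.6 + 1000) = 1056.1/1000.6 = 1.055467
f = 1.055467^(1/-0.0363) = exp(ln(1.055467)/-0.0363) = exp(0.05398/-0.0363)
f = exp(-1.4871) = 0.2260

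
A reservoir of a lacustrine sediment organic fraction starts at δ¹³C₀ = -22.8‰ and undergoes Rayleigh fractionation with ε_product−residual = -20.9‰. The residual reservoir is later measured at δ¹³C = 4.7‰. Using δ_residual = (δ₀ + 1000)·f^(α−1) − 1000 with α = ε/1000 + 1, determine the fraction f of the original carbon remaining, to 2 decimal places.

0.27

α − 1 = ε/1000 = -0.0209
(δ_res + 1000)/(δ₀ + 1000) = (4.7 + 1000)/(-22.8 + 1000) = 1004.7/977.2 = 1.028142
f = 1.028142^(1/-0.0209) = exp(ln(1.028142)/-0.0209) = exp(0.02775/-0.0209)
f = exp(-1.3279) = 0.2650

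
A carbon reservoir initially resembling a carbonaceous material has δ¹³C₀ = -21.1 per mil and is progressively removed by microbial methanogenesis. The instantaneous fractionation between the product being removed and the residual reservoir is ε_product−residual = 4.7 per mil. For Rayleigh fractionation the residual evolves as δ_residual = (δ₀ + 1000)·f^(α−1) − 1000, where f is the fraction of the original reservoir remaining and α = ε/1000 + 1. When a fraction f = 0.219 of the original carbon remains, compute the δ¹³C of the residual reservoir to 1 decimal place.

-28.1 per mil

Rayleigh residual: δ_res = (δ₀ + 1000)·f^(α−1) − 1000
α = ε/1000 + 1 = 1.00470, so α − 1 = 0.00470
f^(α−1) = 0.219^(0.00470) = 0.992888
δ_res = (-21.1 + 1000) × 0.992888 − 1000 = 971.938 − 1000 = -28.06 per mil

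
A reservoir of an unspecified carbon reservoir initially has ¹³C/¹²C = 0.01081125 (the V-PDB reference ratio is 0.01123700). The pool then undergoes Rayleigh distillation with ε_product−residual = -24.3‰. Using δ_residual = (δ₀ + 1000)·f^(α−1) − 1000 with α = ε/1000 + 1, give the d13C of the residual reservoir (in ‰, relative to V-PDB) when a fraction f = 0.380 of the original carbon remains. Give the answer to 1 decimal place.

δ₀ = (0.01081125/0.01123700 − 1)×1000 = (0.962112 − 1)×1000 = -37.888‰
α − 1 = ε/1000 = -0.0243
f^(α−1) = 0.380^(-0.0243) = 1.023791
δ_res = (-37.888 + 1000) × 1.023791 − 1000 = 985.001 − 1000 = -15.00‰

-15.0‰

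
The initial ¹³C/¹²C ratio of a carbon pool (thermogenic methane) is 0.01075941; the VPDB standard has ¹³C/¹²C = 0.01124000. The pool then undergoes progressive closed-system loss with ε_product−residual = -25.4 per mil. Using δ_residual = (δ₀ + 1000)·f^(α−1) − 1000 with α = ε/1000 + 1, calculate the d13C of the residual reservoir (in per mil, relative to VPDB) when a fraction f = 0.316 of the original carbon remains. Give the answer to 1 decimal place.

-14.3 per mil

δ₀ = (0.01075941/0.01124000 − 1)×1000 = (0.957243 − 1)×1000 = -42.757 per mil
α − 1 = ε/1000 = -0.0254
f^(α−1) = 0.316^(-0.0254) = 1.029693
δ_res = (-42.757 + 1000) × 1.029693 − 1000 = 985.667 − 1000 = -14.33 per mil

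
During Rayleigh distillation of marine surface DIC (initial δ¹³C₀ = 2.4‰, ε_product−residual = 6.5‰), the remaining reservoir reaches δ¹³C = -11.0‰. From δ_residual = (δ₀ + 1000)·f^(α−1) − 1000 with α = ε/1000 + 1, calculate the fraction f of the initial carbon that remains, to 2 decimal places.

α − 1 = ε/1000 = 0.0065
(δ_res + 1000)/(δ₀ + 1000) = (-11.0 + 1000)/(2.4 + 1000) = 989.0/1002.4 = 0.986632
f = 0.986632^(1/0.0065) = exp(ln(0.986632)/0.0065) = exp(-0.01346/0.0065)
f = exp(-2.0705) = 0.1261

0.13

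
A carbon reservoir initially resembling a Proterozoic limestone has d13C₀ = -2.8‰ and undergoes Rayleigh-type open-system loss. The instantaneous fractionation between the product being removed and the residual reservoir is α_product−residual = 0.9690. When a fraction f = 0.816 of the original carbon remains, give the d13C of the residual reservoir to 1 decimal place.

3.5‰

Rayleigh residual: δ_res = (δ₀ + 1000)·f^(α−1) − 1000
α − 1 = -0.03100
f^(α−1) = 0.816^(-0.03100) = 1.006323
δ_res = (-2.8 + 1000) × 1.006323 − 1000 = 1003.506 − 1000 = 3.51‰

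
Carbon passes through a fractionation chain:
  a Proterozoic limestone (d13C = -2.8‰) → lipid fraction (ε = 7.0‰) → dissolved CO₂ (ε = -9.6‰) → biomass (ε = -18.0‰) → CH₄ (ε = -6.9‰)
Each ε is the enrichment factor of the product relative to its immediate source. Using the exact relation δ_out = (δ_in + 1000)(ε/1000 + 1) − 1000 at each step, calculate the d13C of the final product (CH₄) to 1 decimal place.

step 1: δ = (-2.80 + 1000)·(7.0/1000 + 1) − 1000 = 4.18‰
step 2: δ = (4.18 + 1000)·(-9.6/1000 + 1) − 1000 = -5.46‰
step 3: δ = (-5.46 + 1000)·(-18.0/1000 + 1) − 1000 = -23.36‰
step 4: δ = (-23.36 + 1000)·(-6.9/1000 + 1) − 1000 = -30.10‰

-30.1‰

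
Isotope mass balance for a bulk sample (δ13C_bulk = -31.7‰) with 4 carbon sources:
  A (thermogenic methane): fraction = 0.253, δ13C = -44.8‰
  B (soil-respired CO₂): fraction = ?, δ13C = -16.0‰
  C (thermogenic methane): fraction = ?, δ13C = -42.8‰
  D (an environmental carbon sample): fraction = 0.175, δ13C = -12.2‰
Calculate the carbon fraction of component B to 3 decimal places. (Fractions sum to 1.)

Let f_B and f_C be the unknown fractions; fractions sum to 1 so f_B + f_C = 0.572.
Mass balance: Σ fᵢ·δᵢ = δ_bulk ⇒ f_B·(-16.0) + f_C·(-42.8) = -31.7 − (-13.469) = -18.231
Substitute f_C = 0.572 − f_B:
f_B·(-16.0 − -42.8) = -18.231 − 0.572×(-42.8) = 6.251
f_B = 6.251 / 26.8 = 0.2332

0.233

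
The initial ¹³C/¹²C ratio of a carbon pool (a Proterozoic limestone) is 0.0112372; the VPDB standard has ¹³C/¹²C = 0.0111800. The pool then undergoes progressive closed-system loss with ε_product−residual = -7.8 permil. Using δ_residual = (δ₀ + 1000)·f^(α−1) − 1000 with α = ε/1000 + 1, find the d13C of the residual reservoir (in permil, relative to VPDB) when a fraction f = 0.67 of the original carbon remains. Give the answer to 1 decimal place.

δ₀ = (0.0112372/0.0111800 − 1)×1000 = (1.005116 − 1)×1000 = 5.116 permil
α − 1 = ε/1000 = -0.0078
f^(α−1) = 0.67^(-0.0078) = 1.003129
δ_res = (5.116 + 1000) × 1.003129 − 1000 = 1008.261 − 1000 = 8.26 permil

8.3 permil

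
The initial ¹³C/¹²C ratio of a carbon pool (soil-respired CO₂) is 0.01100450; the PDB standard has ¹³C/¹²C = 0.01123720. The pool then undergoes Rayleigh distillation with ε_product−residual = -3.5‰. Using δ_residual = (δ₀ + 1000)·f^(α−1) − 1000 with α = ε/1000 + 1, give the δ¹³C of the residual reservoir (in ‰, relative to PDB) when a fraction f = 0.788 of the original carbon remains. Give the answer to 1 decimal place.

-19.9‰

δ₀ = (0.01100450/0.01123720 − 1)×1000 = (0.979292 − 1)×1000 = -20.708‰
α − 1 = ε/1000 = -0.0035
f^(α−1) = 0.788^(-0.0035) = 1.000834
δ_res = (-20.708 + 1000) × 1.000834 − 1000 = 980.109 − 1000 = -19.89‰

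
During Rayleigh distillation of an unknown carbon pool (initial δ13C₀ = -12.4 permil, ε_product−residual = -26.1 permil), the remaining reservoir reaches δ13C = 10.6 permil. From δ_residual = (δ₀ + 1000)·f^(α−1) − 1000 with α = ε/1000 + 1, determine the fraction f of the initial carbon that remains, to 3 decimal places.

0.414

α − 1 = ε/1000 = -0.0261
(δ_res + 1000)/(δ₀ + 1000) = (10.6 + 1000)/(-12.4 + 1000) = 1010.6/987.6 = 1.023289
f = 1.023289^(1/-0.0261) = exp(ln(1.023289)/-0.0261) = exp(0.02302/-0.0261)
f = exp(-0.8821) = 0.4139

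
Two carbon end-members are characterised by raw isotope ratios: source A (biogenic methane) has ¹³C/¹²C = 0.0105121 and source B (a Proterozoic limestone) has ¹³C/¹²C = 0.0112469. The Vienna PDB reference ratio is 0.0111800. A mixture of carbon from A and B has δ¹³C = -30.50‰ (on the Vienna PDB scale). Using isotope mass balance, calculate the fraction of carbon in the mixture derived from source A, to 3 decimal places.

0.555

δ_A = (0.0105121/0.0111800 − 1)×1000 = (0.940259 − 1)×1000 = -59.741‰
δ_B = (0.0112469/0.0111800 − 1)×1000 = (1.005984 − 1)×1000 = 5.984‰
f_A = (δ_mix − δ_B)/(δ_A − δ_B) = (-30.50 − (5.984))/(-59.741 − (5.984))
f_A = -36.484 / -65.725 = 0.5551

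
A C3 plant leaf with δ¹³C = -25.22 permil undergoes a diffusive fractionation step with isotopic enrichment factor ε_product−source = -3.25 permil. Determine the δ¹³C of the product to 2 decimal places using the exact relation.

Exactly, δ_product = (δ_source + 1000)·(ε/1000 + 1) − 1000.
δ_product = (-25.22 + 1000) × (-3.25/1000 + 1) − 1000
δ_product = -28.388 permil

-28.39 permil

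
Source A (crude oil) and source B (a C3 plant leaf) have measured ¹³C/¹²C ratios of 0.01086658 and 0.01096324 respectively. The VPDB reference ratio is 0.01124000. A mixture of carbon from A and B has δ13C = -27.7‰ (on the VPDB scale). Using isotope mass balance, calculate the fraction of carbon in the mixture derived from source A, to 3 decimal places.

δ_A = (0.01086658/0.01124000 − 1)×1000 = (0.966778 − 1)×1000 = -33.222‰
δ_B = (0.01096324/0.01124000 − 1)×1000 = (0.975377 − 1)×1000 = -24.623‰
f_A = (δ_mix − δ_B)/(δ_A − δ_B) = (-27.7 − (-24.623))/(-33.222 − (-24.623))
f_A = -3.077 / -8.600 = 0.3578

0.358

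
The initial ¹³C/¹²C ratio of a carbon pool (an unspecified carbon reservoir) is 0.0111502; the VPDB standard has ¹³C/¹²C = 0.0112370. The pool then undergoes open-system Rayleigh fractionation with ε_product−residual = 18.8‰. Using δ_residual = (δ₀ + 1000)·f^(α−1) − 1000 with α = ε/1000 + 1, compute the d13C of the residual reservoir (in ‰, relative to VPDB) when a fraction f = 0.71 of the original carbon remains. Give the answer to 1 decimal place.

-14.1‰

δ₀ = (0.0111502/0.0112370 − 1)×1000 = (0.992276 − 1)×1000 = -7.724‰
α − 1 = ε/1000 = 0.0188
f^(α−1) = 0.71^(0.0188) = 0.993582
δ_res = (-7.724 + 1000) × 0.993582 − 1000 = 985.907 − 1000 = -14.09‰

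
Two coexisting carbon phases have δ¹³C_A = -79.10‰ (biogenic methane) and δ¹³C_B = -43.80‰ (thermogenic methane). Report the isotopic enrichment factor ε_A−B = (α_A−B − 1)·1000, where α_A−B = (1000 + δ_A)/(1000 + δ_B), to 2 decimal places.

α_A−B = (1000 + -79.10) / (1000 + -43.80) = 920.90 / 956.20 = 0.963083
ε_A−B = (0.963083 − 1) × 1000 = -36.917‰
(The approximation ε ≈ δ_A − δ_B would give -35.30‰.)

-36.92‰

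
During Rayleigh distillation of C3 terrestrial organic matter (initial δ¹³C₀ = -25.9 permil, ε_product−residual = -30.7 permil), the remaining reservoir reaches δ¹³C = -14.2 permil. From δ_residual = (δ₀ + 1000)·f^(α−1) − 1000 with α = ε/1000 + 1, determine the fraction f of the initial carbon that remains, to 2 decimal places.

0.68

α − 1 = ε/1000 = -0.0307
(δ_res + 1000)/(δ₀ + 1000) = (-14.2 + 1000)/(-25.9 + 1000) = 985.8/974.1 = 1.012011
f = 1.012011^(1/-0.0307) = exp(ln(1.012011)/-0.0307) = exp(0.01194/-0.0307)
f = exp(-0.3889) = 0.6778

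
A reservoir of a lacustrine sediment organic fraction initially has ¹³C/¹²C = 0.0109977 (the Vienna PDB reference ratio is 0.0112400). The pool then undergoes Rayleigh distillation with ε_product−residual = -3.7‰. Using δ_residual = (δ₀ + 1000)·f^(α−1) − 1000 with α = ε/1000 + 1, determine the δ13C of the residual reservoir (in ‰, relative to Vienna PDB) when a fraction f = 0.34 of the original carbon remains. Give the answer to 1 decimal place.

δ₀ = (0.0109977/0.0112400 − 1)×1000 = (0.978443 − 1)×1000 = -21.557‰
α − 1 = ε/1000 = -0.0037
f^(α−1) = 0.34^(-0.0037) = 1.004000
δ_res = (-21.557 + 1000) × 1.004000 − 1000 = 982.356 − 1000 = -17.64‰

-17.6‰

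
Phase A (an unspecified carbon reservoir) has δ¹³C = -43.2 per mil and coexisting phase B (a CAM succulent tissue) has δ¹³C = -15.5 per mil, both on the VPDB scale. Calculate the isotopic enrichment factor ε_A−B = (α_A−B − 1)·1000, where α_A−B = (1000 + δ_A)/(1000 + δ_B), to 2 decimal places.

α_A−B = (1000 + -43.2) / (1000 + -15.5) = 956.8 / 984.5 = 0.971864
ε_A−B = (0.971864 − 1) × 1000 = -28.136 per mil
(The approximation ε ≈ δ_A − δ_B would give -27.7 per mil.)

-28.14 per mil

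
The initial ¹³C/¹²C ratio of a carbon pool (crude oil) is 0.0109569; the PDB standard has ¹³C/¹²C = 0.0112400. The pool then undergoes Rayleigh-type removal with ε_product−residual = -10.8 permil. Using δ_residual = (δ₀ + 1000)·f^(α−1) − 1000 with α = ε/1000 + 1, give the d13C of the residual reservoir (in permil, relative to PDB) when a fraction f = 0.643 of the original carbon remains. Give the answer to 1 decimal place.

δ₀ = (0.0109569/0.0112400 − 1)×1000 = (0.974813 − 1)×1000 = -25.187 permil
α − 1 = ε/1000 = -0.0108
f^(α−1) = 0.643^(-0.0108) = 1.004781
δ_res = (-25.187 + 1000) × 1.004781 − 1000 = 979.474 − 1000 = -20.53 permil

-20.5 permil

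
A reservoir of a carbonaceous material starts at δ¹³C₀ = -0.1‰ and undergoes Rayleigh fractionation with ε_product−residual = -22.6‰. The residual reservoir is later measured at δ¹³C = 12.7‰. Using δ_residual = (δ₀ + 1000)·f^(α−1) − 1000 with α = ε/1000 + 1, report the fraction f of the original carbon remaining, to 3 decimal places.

0.570

α − 1 = ε/1000 = -0.0226
(δ_res + 1000)/(δ₀ + 1000) = (12.7 + 1000)/(-0.1 + 1000) = 1012.7/999.9 = 1.012801
f = 1.012801^(1/-0.0226) = exp(ln(1.012801)/-0.0226) = exp(0.01272/-0.0226)
f = exp(-0.5628) = 0.5696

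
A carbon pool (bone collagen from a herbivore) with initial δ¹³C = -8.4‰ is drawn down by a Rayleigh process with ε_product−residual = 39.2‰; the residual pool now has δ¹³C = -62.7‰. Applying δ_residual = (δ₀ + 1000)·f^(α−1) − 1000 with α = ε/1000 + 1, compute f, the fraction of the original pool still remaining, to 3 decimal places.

α − 1 = ε/1000 = 0.0392
(δ_res + 1000)/(δ₀ + 1000) = (-62.7 + 1000)/(-8.4 + 1000) = 937.3/991.6 = 0.945240
f = 0.945240^(1/0.0392) = exp(ln(0.945240)/0.0392) = exp(-0.05632/0.0392)
f = exp(-1.4366) = 0.2377

0.238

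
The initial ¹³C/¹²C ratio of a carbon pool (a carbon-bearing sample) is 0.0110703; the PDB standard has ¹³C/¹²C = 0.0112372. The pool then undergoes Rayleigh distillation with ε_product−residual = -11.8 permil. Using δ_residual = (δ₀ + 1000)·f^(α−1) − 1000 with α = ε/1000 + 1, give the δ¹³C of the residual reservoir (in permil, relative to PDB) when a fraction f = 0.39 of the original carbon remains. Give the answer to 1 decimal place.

δ₀ = (0.0110703/0.0112372 − 1)×1000 = (0.985148 − 1)×1000 = -14.852 permil
α − 1 = ε/1000 = -0.0118
f^(α−1) = 0.39^(-0.0118) = 1.011173
δ_res = (-14.852 + 1000) × 1.011173 − 1000 = 996.155 − 1000 = -3.85 permil

-3.8 permil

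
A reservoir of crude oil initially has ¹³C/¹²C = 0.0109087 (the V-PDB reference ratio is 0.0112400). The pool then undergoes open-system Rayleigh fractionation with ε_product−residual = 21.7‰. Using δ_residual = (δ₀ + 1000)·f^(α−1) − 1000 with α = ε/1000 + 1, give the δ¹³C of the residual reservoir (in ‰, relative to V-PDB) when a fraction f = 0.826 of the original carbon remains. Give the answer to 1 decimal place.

-33.5‰

δ₀ = (0.0109087/0.0112400 − 1)×1000 = (0.970525 − 1)×1000 = -29.475‰
α − 1 = ε/1000 = 0.0217
f^(α−1) = 0.826^(0.0217) = 0.995860
δ_res = (-29.475 + 1000) × 0.995860 − 1000 = 966.507 − 1000 = -33.49‰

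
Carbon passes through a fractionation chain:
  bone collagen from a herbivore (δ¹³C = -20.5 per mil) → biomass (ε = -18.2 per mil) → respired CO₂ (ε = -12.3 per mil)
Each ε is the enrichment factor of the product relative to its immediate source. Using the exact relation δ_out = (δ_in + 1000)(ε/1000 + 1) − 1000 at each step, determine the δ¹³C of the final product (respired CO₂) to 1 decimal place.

-50.2 per mil

step 1: δ = (-20.50 + 1000)·(-18.2/1000 + 1) − 1000 = -38.33 per mil
step 2: δ = (-38.33 + 1000)·(-12.3/1000 + 1) − 1000 = -50.16 per mil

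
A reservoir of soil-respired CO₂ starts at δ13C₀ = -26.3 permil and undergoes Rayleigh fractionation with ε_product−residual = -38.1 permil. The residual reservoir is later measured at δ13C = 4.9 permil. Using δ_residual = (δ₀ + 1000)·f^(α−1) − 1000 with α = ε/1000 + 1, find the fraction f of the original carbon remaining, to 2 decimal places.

0.44

α − 1 = ε/1000 = -0.0381
(δ_res + 1000)/(δ₀ + 1000) = (4.9 + 1000)/(-26.3 + 1000) = 1004.9/973.7 = 1.032043
f = 1.032043^(1/-0.0381) = exp(ln(1.032043)/-0.0381) = exp(0.03154/-0.0381)
f = exp(-0.8278) = 0.4370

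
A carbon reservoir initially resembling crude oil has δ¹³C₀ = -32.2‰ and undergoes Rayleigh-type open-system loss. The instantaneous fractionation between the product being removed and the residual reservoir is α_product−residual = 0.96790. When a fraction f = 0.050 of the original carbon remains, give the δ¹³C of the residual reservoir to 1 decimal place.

Rayleigh residual: δ_res = (δ₀ + 1000)·f^(α−1) − 1000
α − 1 = -0.03210
f^(α−1) = 0.050^(-0.03210) = 1.100939
δ_res = (-32.2 + 1000) × 1.100939 − 1000 = 1065.488 − 1000 = 65.49‰

65.5‰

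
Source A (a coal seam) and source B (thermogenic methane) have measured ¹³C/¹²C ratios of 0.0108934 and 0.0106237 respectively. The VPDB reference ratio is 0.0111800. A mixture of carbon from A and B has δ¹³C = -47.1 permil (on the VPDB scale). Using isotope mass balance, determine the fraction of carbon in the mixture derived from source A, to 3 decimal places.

δ_A = (0.0108934/0.0111800 − 1)×1000 = (0.974365 − 1)×1000 = -25.635 permil
δ_B = (0.0106237/0.0111800 − 1)×1000 = (0.950242 − 1)×1000 = -49.758 permil
f_A = (δ_mix − δ_B)/(δ_A − δ_B) = (-47.1 − (-49.758))/(-25.635 − (-49.758))
f_A = 2.658 / 24.123 = 0.1102

0.110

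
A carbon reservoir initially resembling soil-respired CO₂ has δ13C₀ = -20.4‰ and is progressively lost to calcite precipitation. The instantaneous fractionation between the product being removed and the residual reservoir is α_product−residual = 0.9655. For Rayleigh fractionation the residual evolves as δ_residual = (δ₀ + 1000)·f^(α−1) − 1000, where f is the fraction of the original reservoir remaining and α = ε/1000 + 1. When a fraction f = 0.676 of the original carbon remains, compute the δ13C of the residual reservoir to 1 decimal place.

-7.1‰

Rayleigh residual: δ_res = (δ₀ + 1000)·f^(α−1) − 1000
α − 1 = -0.03450
f^(α−1) = 0.676^(-0.03450) = 1.013601
δ_res = (-20.4 + 1000) × 1.013601 − 1000 = 992.923 − 1000 = -7.08‰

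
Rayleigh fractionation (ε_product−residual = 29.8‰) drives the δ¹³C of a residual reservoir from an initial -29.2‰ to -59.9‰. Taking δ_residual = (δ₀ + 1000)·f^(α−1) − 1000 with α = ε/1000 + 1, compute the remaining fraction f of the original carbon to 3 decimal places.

α − 1 = ε/1000 = 0.0298
(δ_res + 1000)/(δ₀ + 1000) = (-59.9 + 1000)/(-29.2 + 1000) = 940.1/970.8 = 0.968377
f = 0.968377^(1/0.0298) = exp(ln(0.968377)/0.0298) = exp(-0.03213/0.0298)
f = exp(-1.0783) = 0.3402

0.340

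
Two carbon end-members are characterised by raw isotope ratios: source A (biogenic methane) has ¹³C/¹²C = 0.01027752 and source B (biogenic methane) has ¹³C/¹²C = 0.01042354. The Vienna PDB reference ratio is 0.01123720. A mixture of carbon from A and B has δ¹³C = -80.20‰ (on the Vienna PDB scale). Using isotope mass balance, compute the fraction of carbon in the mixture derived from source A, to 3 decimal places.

0.600

δ_A = (0.01027752/0.01123720 − 1)×1000 = (0.914598 − 1)×1000 = -85.402‰
δ_B = (0.01042354/0.01123720 − 1)×1000 = (0.927592 − 1)×1000 = -72.408‰
f_A = (δ_mix − δ_B)/(δ_A − δ_B) = (-80.20 − (-72.408))/(-85.402 − (-72.408))
f_A = -7.792 / -12.994 = 0.5997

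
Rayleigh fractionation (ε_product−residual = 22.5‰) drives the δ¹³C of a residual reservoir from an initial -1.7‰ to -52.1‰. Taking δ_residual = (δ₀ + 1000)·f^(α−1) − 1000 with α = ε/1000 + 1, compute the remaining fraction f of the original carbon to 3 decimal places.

0.100

α − 1 = ε/1000 = 0.0225
(δ_res + 1000)/(δ₀ + 1000) = (-52.1 + 1000)/(-1.7 + 1000) = 947.9/998.3 = 0.949514
f = 0.949514^(1/0.0225) = exp(ln(0.949514)/0.0225) = exp(-0.05180/0.0225)
f = exp(-2.3024) = 0.1000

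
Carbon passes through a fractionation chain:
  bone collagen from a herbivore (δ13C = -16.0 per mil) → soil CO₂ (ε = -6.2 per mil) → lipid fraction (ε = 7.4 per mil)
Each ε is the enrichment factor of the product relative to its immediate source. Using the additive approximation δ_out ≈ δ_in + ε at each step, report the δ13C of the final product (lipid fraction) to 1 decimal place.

-14.8 per mil

step 1: δ ≈ -16.0 + (-6.2) = -22.2 per mil
step 2: δ ≈ -22.2 + (7.4) = -14.8 per mil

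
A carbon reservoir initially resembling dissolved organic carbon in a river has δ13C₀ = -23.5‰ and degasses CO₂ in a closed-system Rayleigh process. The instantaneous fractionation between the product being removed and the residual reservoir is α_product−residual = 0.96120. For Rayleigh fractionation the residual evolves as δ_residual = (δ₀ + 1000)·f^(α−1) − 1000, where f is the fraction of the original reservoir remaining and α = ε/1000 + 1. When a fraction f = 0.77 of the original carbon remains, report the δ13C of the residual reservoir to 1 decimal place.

Rayleigh residual: δ_res = (δ₀ + 1000)·f^(α−1) − 1000
α − 1 = -0.03880
f^(α−1) = 0.77^(-0.03880) = 1.010193
δ_res = (-23.5 + 1000) × 1.010193 − 1000 = 986.453 − 1000 = -13.55‰

-13.5‰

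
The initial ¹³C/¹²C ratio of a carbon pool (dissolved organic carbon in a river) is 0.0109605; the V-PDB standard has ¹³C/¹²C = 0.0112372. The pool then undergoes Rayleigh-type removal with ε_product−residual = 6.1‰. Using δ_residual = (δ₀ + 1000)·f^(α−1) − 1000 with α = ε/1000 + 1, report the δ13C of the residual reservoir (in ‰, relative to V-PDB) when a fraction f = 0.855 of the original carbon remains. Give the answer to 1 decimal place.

-25.6‰

δ₀ = (0.0109605/0.0112372 − 1)×1000 = (0.975376 − 1)×1000 = -24.624‰
α − 1 = ε/1000 = 0.0061
f^(α−1) = 0.855^(0.0061) = 0.999045
δ_res = (-24.624 + 1000) × 0.999045 − 1000 = 974.445 − 1000 = -25.56‰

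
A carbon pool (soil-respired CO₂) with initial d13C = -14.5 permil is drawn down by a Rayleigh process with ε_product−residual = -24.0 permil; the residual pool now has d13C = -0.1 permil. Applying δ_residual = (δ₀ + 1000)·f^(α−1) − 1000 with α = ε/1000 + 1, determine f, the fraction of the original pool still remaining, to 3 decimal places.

0.546

α − 1 = ε/1000 = -0.0240
(δ_res + 1000)/(δ₀ + 1000) = (-0.1 + 1000)/(-14.5 + 1000) = 999.9/985.5 = 1.014612
f = 1.014612^(1/-0.0240) = exp(ln(1.014612)/-0.0240) = exp(0.01451/-0.0240)
f = exp(-0.6044) = 0.5464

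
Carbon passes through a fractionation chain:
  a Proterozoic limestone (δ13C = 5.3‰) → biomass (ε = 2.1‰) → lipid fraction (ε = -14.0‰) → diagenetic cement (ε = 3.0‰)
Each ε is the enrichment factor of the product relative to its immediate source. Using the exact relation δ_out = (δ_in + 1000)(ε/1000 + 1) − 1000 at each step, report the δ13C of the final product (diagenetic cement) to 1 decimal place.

-3.7‰

step 1: δ = (5.30 + 1000)·(2.1/1000 + 1) − 1000 = 7.41‰
step 2: δ = (7.41 + 1000)·(-14.0/1000 + 1) − 1000 = -6.69‰
step 3: δ = (-6.69 + 1000)·(3.0/1000 + 1) − 1000 = -3.71‰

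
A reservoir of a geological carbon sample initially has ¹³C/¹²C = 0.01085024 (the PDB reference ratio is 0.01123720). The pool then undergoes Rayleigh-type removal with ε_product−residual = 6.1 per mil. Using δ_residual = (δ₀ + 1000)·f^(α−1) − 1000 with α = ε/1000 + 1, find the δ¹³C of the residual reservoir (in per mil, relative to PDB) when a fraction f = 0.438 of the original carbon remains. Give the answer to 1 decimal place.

-39.3 per mil

δ₀ = (0.01085024/0.01123720 − 1)×1000 = (0.965564 − 1)×1000 = -34.436 per mil
α − 1 = ε/1000 = 0.0061
f^(α−1) = 0.438^(0.0061) = 0.994977
δ_res = (-34.436 + 1000) × 0.994977 − 1000 = 960.714 − 1000 = -39.29 per mil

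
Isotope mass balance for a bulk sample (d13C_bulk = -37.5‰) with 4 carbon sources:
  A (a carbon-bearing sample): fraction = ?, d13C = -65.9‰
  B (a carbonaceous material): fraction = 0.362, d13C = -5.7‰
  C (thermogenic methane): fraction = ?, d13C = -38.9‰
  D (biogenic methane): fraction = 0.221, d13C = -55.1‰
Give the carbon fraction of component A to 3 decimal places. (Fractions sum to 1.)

0.261

Let f_A and f_C be the unknown fractions; fractions sum to 1 so f_A + f_C = 0.417.
Mass balance: Σ fᵢ·δᵢ = δ_bulk ⇒ f_A·(-65.9) + f_C·(-38.9) = -37.5 − (-14.241) = -23.259
Substitute f_C = 0.417 − f_A:
f_A·(-65.9 − -38.9) = -23.259 − 0.417×(-38.9) = -7.038
f_A = -7.038 / -27.0 = 0.2607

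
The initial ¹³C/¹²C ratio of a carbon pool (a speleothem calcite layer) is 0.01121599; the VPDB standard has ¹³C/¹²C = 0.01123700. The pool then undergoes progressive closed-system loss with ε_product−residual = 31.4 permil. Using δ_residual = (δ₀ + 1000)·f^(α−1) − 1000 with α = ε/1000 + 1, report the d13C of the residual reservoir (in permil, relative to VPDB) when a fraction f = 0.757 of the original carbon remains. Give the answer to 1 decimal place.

-10.6 permil

δ₀ = (0.01121599/0.01123700 − 1)×1000 = (0.998130 − 1)×1000 = -1.870 permil
α − 1 = ε/1000 = 0.0314
f^(α−1) = 0.757^(0.0314) = 0.991297
δ_res = (-1.870 + 1000) × 0.991297 − 1000 = 989.443 − 1000 = -10.56 permil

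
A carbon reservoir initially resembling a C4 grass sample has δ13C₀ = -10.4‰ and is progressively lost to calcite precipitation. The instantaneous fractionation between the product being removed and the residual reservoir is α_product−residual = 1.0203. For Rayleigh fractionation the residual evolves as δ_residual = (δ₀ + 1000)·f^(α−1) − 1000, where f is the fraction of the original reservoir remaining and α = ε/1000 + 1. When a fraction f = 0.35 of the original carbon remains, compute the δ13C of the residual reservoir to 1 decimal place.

-31.3‰

Rayleigh residual: δ_res = (δ₀ + 1000)·f^(α−1) − 1000
α − 1 = 0.02030
f^(α−1) = 0.35^(0.02030) = 0.978914
δ_res = (-10.4 + 1000) × 0.978914 − 1000 = 968.733 − 1000 = -31.27‰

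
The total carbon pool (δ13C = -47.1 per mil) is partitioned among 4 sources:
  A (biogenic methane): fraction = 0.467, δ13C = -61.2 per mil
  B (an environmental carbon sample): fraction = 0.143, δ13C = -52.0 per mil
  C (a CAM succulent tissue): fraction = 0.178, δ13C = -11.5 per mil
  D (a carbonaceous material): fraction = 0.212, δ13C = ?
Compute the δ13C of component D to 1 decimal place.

Isotope mass balance: δ_bulk = Σ fᵢ·δᵢ.
-47.1 = 0.467×(-61.2) + 0.143×(-52.0) + 0.178×(-11.5) + 0.212×δ_D
0.212·δ_D = -47.1 − (-38.063) = -9.037
δ_D = -9.037 / 0.212 = -42.63 per mil

-42.6 per mil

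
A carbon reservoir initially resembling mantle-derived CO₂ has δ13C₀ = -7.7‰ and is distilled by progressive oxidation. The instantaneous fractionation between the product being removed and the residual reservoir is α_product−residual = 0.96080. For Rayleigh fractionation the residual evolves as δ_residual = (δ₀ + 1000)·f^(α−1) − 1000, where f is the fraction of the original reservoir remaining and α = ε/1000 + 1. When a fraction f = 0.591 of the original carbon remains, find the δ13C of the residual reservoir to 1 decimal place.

13.0‰

Rayleigh residual: δ_res = (δ₀ + 1000)·f^(α−1) − 1000
α − 1 = -0.03920
f^(α−1) = 0.591^(-0.03920) = 1.020831
δ_res = (-7.7 + 1000) × 1.020831 − 1000 = 1012.970 − 1000 = 12.97‰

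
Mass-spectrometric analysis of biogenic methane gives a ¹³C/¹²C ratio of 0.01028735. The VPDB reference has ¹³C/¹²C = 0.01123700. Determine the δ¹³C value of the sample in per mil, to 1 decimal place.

δ¹³C = (R_sample / R_standard − 1) × 1000
R_sample / R_standard = 0.01028735 / 0.01123700 = 0.915489
δ¹³C = (0.915489 − 1) × 1000 = -84.51 per mil

-84.5 per mil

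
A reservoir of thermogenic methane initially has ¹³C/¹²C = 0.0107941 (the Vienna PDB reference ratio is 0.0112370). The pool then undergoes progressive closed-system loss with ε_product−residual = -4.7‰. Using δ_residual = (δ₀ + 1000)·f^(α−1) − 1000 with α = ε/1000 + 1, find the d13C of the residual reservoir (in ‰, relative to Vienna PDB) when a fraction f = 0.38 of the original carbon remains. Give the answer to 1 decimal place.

-35.0‰

δ₀ = (0.0107941/0.0112370 − 1)×1000 = (0.960586 − 1)×1000 = -39.414‰
α − 1 = ε/1000 = -0.0047
f^(α−1) = 0.38^(-0.0047) = 1.004558
δ_res = (-39.414 + 1000) × 1.004558 − 1000 = 964.964 − 1000 = -35.04‰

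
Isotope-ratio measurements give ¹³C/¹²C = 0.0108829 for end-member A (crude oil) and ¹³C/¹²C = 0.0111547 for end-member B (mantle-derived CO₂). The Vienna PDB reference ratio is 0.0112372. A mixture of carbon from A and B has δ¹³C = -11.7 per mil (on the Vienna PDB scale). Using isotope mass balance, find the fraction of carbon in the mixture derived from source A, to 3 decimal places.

δ_A = (0.0108829/0.0112372 − 1)×1000 = (0.968471 − 1)×1000 = -31.529 per mil
δ_B = (0.0111547/0.0112372 − 1)×1000 = (0.992658 − 1)×1000 = -7.342 per mil
f_A = (δ_mix − δ_B)/(δ_A − δ_B) = (-11.7 − (-7.342))/(-31.529 − (-7.342))
f_A = -4.358 / -24.188 = 0.1802

0.180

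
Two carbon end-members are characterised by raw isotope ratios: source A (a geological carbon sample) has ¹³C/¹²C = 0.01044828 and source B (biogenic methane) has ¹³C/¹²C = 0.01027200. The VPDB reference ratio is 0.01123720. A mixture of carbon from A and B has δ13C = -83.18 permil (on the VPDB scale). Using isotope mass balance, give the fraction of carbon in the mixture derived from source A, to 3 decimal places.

δ_A = (0.01044828/0.01123720 − 1)×1000 = (0.929794 − 1)×1000 = -70.206 permil
δ_B = (0.01027200/0.01123720 − 1)×1000 = (0.914107 − 1)×1000 = -85.893 permil
f_A = (δ_mix − δ_B)/(δ_A − δ_B) = (-83.18 − (-85.893))/(-70.206 − (-85.893))
f_A = 2.713 / 15.687 = 0.1730

0.173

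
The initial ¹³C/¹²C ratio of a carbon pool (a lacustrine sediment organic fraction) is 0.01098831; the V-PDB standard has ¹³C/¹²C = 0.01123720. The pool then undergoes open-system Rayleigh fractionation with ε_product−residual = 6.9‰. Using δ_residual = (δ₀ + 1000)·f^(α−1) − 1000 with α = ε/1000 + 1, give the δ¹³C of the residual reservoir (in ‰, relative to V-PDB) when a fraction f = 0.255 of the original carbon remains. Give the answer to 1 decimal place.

-31.3‰

δ₀ = (0.01098831/0.01123720 − 1)×1000 = (0.977851 − 1)×1000 = -22.149‰
α − 1 = ε/1000 = 0.0069
f^(α−1) = 0.255^(0.0069) = 0.990616
δ_res = (-22.149 + 1000) × 0.990616 − 1000 = 968.675 − 1000 = -31.33‰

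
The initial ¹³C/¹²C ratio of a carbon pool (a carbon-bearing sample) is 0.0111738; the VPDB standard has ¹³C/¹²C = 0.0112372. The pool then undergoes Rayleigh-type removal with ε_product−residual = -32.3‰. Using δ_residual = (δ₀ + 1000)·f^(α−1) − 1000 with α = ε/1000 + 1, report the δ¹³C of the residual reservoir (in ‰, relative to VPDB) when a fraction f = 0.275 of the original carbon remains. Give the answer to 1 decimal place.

36.7‰

δ₀ = (0.0111738/0.0112372 − 1)×1000 = (0.994358 − 1)×1000 = -5.642‰
α − 1 = ε/1000 = -0.0323
f^(α−1) = 0.275^(-0.0323) = 1.042580
δ_res = (-5.642 + 1000) × 1.042580 − 1000 = 1036.698 − 1000 = 36.70‰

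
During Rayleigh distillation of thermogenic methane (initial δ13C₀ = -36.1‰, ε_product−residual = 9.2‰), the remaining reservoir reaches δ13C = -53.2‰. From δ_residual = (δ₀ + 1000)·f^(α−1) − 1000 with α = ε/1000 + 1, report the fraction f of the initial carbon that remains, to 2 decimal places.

α − 1 = ε/1000 = 0.0092
(δ_res + 1000)/(δ₀ + 1000) = (-53.2 + 1000)/(-36.1 + 1000) = 946.8/963.9 = 0.982260
f = 0.982260^(1/0.0092) = exp(ln(0.982260)/0.0092) = exp(-0.01790/0.0092)
f = exp(-1.9456) = 0.1429

0.14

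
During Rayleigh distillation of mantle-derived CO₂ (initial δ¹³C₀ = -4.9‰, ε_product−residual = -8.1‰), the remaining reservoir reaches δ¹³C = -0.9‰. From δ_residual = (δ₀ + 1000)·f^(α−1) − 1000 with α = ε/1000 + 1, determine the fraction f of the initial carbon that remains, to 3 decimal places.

0.609

α − 1 = ε/1000 = -0.0081
(δ_res + 1000)/(δ₀ + 1000) = (-0.9 + 1000)/(-4.9 + 1000) = 999.1/995.1 = 1.004020
f = 1.004020^(1/-0.0081) = exp(ln(1.004020)/-0.0081) = exp(0.00401/-0.0081)
f = exp(-0.4953) = 0.6094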